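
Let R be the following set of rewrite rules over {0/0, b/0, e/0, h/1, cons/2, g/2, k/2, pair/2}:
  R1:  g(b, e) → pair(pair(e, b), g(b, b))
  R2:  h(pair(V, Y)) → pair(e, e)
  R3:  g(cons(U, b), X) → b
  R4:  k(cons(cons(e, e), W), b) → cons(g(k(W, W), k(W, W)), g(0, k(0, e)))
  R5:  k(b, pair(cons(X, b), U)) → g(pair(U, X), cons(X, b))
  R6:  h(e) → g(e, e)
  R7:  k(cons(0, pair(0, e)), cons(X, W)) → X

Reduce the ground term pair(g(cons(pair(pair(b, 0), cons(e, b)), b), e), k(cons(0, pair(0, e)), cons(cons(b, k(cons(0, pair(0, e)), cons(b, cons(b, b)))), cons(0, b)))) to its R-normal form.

pair(b, cons(b, b))

1. pair(g(cons(pair(pair(b, 0), cons(e, b)), b), e), k(cons(0, pair(0, e)), cons(cons(b, k(cons(0, pair(0, e)), cons(b, cons(b, b)))), cons(0, b))))  →  pair(b, k(cons(0, pair(0, e)), cons(cons(b, k(cons(0, pair(0, e)), cons(b, cons(b, b)))), cons(0, b))))   [R3 at 1]
2. pair(b, k(cons(0, pair(0, e)), cons(cons(b, k(cons(0, pair(0, e)), cons(b, cons(b, b)))), cons(0, b))))  →  pair(b, cons(b, k(cons(0, pair(0, e)), cons(b, cons(b, b)))))   [R7 at 2]
3. pair(b, cons(b, k(cons(0, pair(0, e)), cons(b, cons(b, b)))))  →  pair(b, cons(b, b))   [R7 at 2.2]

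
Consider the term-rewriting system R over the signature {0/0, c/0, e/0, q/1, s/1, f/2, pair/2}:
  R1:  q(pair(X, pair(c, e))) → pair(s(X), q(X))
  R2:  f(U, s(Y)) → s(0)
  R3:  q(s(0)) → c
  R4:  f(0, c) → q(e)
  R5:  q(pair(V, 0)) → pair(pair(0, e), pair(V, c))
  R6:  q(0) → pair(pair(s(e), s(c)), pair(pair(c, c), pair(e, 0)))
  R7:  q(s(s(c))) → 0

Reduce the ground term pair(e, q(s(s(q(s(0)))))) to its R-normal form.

1. pair(e, q(s(s(q(s(0))))))  →  pair(e, q(s(s(c))))   [R3 at 2.1.1.1]
2. pair(e, q(s(s(c))))  →  pair(e, 0)   [R7 at 2]

pair(e, 0)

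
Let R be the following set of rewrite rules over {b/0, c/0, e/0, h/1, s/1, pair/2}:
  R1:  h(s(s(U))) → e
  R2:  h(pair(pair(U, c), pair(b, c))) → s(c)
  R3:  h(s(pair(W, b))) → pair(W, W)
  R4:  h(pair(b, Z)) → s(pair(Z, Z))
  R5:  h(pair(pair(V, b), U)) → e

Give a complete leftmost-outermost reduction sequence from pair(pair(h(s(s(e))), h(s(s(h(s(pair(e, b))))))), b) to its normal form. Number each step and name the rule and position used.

1. pair(pair(h(s(s(e))), h(s(s(h(s(pair(e, b))))))), b)  →  pair(pair(e, h(s(s(h(s(pair(e, b))))))), b)   [R1 at 1.1]
2. pair(pair(e, h(s(s(h(s(pair(e, b))))))), b)  →  pair(pair(e, e), b)   [R1 at 1.2]

pair(pair(e, e), b)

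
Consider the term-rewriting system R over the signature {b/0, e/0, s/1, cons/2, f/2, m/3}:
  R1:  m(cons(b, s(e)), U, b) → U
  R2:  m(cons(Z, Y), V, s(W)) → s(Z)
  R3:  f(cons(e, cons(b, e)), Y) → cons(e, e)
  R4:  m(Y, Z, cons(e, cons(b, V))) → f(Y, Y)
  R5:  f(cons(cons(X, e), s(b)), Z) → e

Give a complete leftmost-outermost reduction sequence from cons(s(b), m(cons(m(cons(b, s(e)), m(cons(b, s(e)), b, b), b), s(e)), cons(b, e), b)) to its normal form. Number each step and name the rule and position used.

cons(s(b), cons(b, e))

1. cons(s(b), m(cons(m(cons(b, s(e)), m(cons(b, s(e)), b, b), b), s(e)), cons(b, e), b))  →  cons(s(b), m(cons(m(cons(b, s(e)), b, b), s(e)), cons(b, e), b))   [R1 at 2.1.1]
2. cons(s(b), m(cons(m(cons(b, s(e)), b, b), s(e)), cons(b, e), b))  →  cons(s(b), m(cons(b, s(e)), cons(b, e), b))   [R1 at 2.1.1]
3. cons(s(b), m(cons(b, s(e)), cons(b, e), b))  →  cons(s(b), cons(b, e))   [R1 at 2]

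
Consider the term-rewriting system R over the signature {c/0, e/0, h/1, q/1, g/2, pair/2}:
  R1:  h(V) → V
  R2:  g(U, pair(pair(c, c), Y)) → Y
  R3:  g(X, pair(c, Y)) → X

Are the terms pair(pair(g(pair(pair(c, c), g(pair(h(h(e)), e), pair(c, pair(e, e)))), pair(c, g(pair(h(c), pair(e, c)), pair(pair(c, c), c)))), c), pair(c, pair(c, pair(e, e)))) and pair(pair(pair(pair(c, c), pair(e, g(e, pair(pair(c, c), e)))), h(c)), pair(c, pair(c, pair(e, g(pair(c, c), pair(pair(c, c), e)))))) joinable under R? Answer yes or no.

Reduce t₁ = pair(pair(g(pair(pair(c, c), g(pair(h(h(e)), e), pair(c, pair(e, e)))), pair(c, g(pair(h(c), pair(e, c)), pair(pair(c, c), c)))), c), pair(c, pair(c, pair(e, e)))):
1. pair(pair(g(pair(pair(c, c), g(pair(h(h(e)), e), pair(c, pair(e, e)))), pair(c, g(pair(h(c), pair(e, c)), pair(pair(c, c), c)))), c), pair(c, pair(c, pair(e, e))))  →  pair(pair(pair(pair(c, c), g(pair(h(h(e)), e), pair(c, pair(e, e)))), c), pair(c, pair(c, pair(e, e))))   [R3 at 1.1]
2. pair(pair(pair(pair(c, c), g(pair(h(h(e)), e), pair(c, pair(e, e)))), c), pair(c, pair(c, pair(e, e))))  →  pair(pair(pair(pair(c, c), pair(h(h(e)), e)), c), pair(c, pair(c, pair(e, e))))   [R3 at 1.1.2]
3. pair(pair(pair(pair(c, c), pair(h(h(e)), e)), c), pair(c, pair(c, pair(e, e))))  →  pair(pair(pair(pair(c, c), pair(h(e), e)), c), pair(c, pair(c, pair(e, e))))   [R1 at 1.1.2.1]
4. pair(pair(pair(pair(c, c), pair(h(e), e)), c), pair(c, pair(c, pair(e, e))))  →  pair(pair(pair(pair(c, c), pair(e, e)), c), pair(c, pair(c, pair(e, e))))   [R1 at 1.1.2.1]

Reduce t₂ = pair(pair(pair(pair(c, c), pair(e, g(e, pair(pair(c, c), e)))), h(c)), pair(c, pair(c, pair(e, g(pair(c, c), pair(pair(c, c), e)))))):
1. pair(pair(pair(pair(c, c), pair(e, g(e, pair(pair(c, c), e)))), h(c)), pair(c, pair(c, pair(e, g(pair(c, c), pair(pair(c, c), e))))))  →  pair(pair(pair(pair(c, c), pair(e, e)), h(c)), pair(c, pair(c, pair(e, g(pair(c, c), pair(pair(c, c), e))))))   [R2 at 1.1.2.2]
2. pair(pair(pair(pair(c, c), pair(e, e)), h(c)), pair(c, pair(c, pair(e, g(pair(c, c), pair(pair(c, c), e))))))  →  pair(pair(pair(pair(c, c), pair(e, e)), c), pair(c, pair(c, pair(e, g(pair(c, c), pair(pair(c, c), e))))))   [R1 at 1.2]
3. pair(pair(pair(pair(c, c), pair(e, e)), c), pair(c, pair(c, pair(e, g(pair(c, c), pair(pair(c, c), e))))))  →  pair(pair(pair(pair(c, c), pair(e, e)), c), pair(c, pair(c, pair(e, e))))   [R2 at 2.2.2.2]

yes — NF(t₁) = pair(pair(pair(pair(c, c), pair(e, e)), c), pair(c, pair(c, pair(e, e)))), NF(t₂) = pair(pair(pair(pair(c, c), pair(e, e)), c), pair(c, pair(c, pair(e, e))))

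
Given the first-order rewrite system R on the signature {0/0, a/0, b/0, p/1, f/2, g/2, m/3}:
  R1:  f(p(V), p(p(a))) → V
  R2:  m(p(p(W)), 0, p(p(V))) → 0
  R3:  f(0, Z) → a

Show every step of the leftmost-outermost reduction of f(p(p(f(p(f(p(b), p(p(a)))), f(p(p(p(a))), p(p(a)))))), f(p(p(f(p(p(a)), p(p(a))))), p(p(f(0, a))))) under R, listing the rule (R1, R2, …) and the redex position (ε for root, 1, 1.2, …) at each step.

1. f(p(p(f(p(f(p(b), p(p(a)))), f(p(p(p(a))), p(p(a)))))), f(p(p(f(p(p(a)), p(p(a))))), p(p(f(0, a)))))  →  f(p(p(f(p(b), f(p(p(p(a))), p(p(a)))))), f(p(p(f(p(p(a)), p(p(a))))), p(p(f(0, a)))))   [R1 at 1.1.1.1.1]
2. f(p(p(f(p(b), f(p(p(p(a))), p(p(a)))))), f(p(p(f(p(p(a)), p(p(a))))), p(p(f(0, a)))))  →  f(p(p(f(p(b), p(p(a))))), f(p(p(f(p(p(a)), p(p(a))))), p(p(f(0, a)))))   [R1 at 1.1.1.2]
3. f(p(p(f(p(b), p(p(a))))), f(p(p(f(p(p(a)), p(p(a))))), p(p(f(0, a)))))  →  f(p(p(b)), f(p(p(f(p(p(a)), p(p(a))))), p(p(f(0, a)))))   [R1 at 1.1.1]
4. f(p(p(b)), f(p(p(f(p(p(a)), p(p(a))))), p(p(f(0, a)))))  →  f(p(p(b)), f(p(p(p(a))), p(p(f(0, a)))))   [R1 at 2.1.1.1]
5. f(p(p(b)), f(p(p(p(a))), p(p(f(0, a)))))  →  f(p(p(b)), f(p(p(p(a))), p(p(a))))   [R3 at 2.2.1.1]
6. f(p(p(b)), f(p(p(p(a))), p(p(a))))  →  f(p(p(b)), p(p(a)))   [R1 at 2]
7. f(p(p(b)), p(p(a)))  →  p(b)   [R1 at ε]

p(b)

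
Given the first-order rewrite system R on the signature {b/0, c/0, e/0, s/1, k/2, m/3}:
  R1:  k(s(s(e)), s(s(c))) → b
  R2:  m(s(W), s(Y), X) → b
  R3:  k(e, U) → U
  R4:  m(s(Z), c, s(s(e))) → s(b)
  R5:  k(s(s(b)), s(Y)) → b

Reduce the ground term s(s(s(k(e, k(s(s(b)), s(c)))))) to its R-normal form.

1. s(s(s(k(e, k(s(s(b)), s(c))))))  →  s(s(s(k(s(s(b)), s(c)))))   [R3 at 1.1.1]
2. s(s(s(k(s(s(b)), s(c)))))  →  s(s(s(b)))   [R5 at 1.1.1]

s(s(s(b)))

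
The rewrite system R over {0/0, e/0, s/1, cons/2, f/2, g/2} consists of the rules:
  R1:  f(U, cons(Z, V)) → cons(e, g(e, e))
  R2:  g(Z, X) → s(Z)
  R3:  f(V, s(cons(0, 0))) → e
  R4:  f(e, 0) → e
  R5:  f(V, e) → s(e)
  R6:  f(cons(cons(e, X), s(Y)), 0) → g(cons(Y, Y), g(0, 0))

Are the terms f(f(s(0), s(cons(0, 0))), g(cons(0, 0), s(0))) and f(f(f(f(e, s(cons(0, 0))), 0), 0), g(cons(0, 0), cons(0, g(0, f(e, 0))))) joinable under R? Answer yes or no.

Reduce t₁ = f(f(s(0), s(cons(0, 0))), g(cons(0, 0), s(0))):
1. f(f(s(0), s(cons(0, 0))), g(cons(0, 0), s(0)))  →  f(e, g(cons(0, 0), s(0)))   [R3 at 1]
2. f(e, g(cons(0, 0), s(0)))  →  f(e, s(cons(0, 0)))   [R2 at 2]
3. f(e, s(cons(0, 0)))  →  e   [R3 at ε]

Reduce t₂ = f(f(f(f(e, s(cons(0, 0))), 0), 0), g(cons(0, 0), cons(0, g(0, f(e, 0))))):
1. f(f(f(f(e, s(cons(0, 0))), 0), 0), g(cons(0, 0), cons(0, g(0, f(e, 0)))))  →  f(f(f(e, 0), 0), g(cons(0, 0), cons(0, g(0, f(e, 0)))))   [R3 at 1.1.1]
2. f(f(f(e, 0), 0), g(cons(0, 0), cons(0, g(0, f(e, 0)))))  →  f(f(e, 0), g(cons(0, 0), cons(0, g(0, f(e, 0)))))   [R4 at 1.1]
3. f(f(e, 0), g(cons(0, 0), cons(0, g(0, f(e, 0)))))  →  f(e, g(cons(0, 0), cons(0, g(0, f(e, 0)))))   [R4 at 1]
4. f(e, g(cons(0, 0), cons(0, g(0, f(e, 0)))))  →  f(e, s(cons(0, 0)))   [R2 at 2]
5. f(e, s(cons(0, 0)))  →  e   [R3 at ε]

yes — NF(t₁) = e, NF(t₂) = e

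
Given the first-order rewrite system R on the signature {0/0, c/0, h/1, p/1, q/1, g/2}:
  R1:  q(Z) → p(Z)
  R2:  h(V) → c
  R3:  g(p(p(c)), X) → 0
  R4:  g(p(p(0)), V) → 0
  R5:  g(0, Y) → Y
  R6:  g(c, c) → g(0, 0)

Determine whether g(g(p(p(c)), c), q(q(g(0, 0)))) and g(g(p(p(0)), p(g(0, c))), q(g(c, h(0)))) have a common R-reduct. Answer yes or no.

Reduce t₁ = g(g(p(p(c)), c), q(q(g(0, 0)))):
1. g(g(p(p(c)), c), q(q(g(0, 0))))  →  g(0, q(q(g(0, 0))))   [R3 at 1]
2. g(0, q(q(g(0, 0))))  →  q(q(g(0, 0)))   [R5 at ε]
3. q(q(g(0, 0)))  →  p(q(g(0, 0)))   [R1 at ε]
4. p(q(g(0, 0)))  →  p(p(g(0, 0)))   [R1 at 1]
5. p(p(g(0, 0)))  →  p(p(0))   [R5 at 1.1]

Reduce t₂ = g(g(p(p(0)), p(g(0, c))), q(g(c, h(0)))):
1. g(g(p(p(0)), p(g(0, c))), q(g(c, h(0))))  →  g(0, q(g(c, h(0))))   [R4 at 1]
2. g(0, q(g(c, h(0))))  →  q(g(c, h(0)))   [R5 at ε]
3. q(g(c, h(0)))  →  p(g(c, h(0)))   [R1 at ε]
4. p(g(c, h(0)))  →  p(g(c, c))   [R2 at 1.2]
5. p(g(c, c))  →  p(g(0, 0))   [R6 at 1]
6. p(g(0, 0))  →  p(0)   [R5 at 1]

no — NF(t₁) = p(p(0)), NF(t₂) = p(0)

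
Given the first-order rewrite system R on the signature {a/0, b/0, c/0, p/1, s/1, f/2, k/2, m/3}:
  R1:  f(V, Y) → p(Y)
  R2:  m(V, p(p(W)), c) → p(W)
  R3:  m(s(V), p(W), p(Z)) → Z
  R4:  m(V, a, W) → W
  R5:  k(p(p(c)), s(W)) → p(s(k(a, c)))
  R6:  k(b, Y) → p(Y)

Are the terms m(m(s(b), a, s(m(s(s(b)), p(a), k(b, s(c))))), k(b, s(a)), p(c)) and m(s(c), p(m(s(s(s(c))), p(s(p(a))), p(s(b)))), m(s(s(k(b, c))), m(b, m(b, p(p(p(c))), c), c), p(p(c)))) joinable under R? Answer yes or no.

yes — NF(t₁) = c, NF(t₂) = c

Reduce t₁ = m(m(s(b), a, s(m(s(s(b)), p(a), k(b, s(c))))), k(b, s(a)), p(c)):
1. m(m(s(b), a, s(m(s(s(b)), p(a), k(b, s(c))))), k(b, s(a)), p(c))  →  m(s(m(s(s(b)), p(a), k(b, s(c)))), k(b, s(a)), p(c))   [R4 at 1]
2. m(s(m(s(s(b)), p(a), k(b, s(c)))), k(b, s(a)), p(c))  →  m(s(m(s(s(b)), p(a), p(s(c)))), k(b, s(a)), p(c))   [R6 at 1.1.3]
3. m(s(m(s(s(b)), p(a), p(s(c)))), k(b, s(a)), p(c))  →  m(s(s(c)), k(b, s(a)), p(c))   [R3 at 1.1]
4. m(s(s(c)), k(b, s(a)), p(c))  →  m(s(s(c)), p(s(a)), p(c))   [R6 at 2]
5. m(s(s(c)), p(s(a)), p(c))  →  c   [R3 at ε]

Reduce t₂ = m(s(c), p(m(s(s(s(c))), p(s(p(a))), p(s(b)))), m(s(s(k(b, c))), m(b, m(b, p(p(p(c))), c), c), p(p(c)))):
1. m(s(c), p(m(s(s(s(c))), p(s(p(a))), p(s(b)))), m(s(s(k(b, c))), m(b, m(b, p(p(p(c))), c), c), p(p(c))))  →  m(s(c), p(s(b)), m(s(s(k(b, c))), m(b, m(b, p(p(p(c))), c), c), p(p(c))))   [R3 at 2.1]
2. m(s(c), p(s(b)), m(s(s(k(b, c))), m(b, m(b, p(p(p(c))), c), c), p(p(c))))  →  m(s(c), p(s(b)), m(s(s(p(c))), m(b, m(b, p(p(p(c))), c), c), p(p(c))))   [R6 at 3.1.1.1]
3. m(s(c), p(s(b)), m(s(s(p(c))), m(b, m(b, p(p(p(c))), c), c), p(p(c))))  →  m(s(c), p(s(b)), m(s(s(p(c))), m(b, p(p(c)), c), p(p(c))))   [R2 at 3.2.2]
4. m(s(c), p(s(b)), m(s(s(p(c))), m(b, p(p(c)), c), p(p(c))))  →  m(s(c), p(s(b)), m(s(s(p(c))), p(c), p(p(c))))   [R2 at 3.2]
5. m(s(c), p(s(b)), m(s(s(p(c))), p(c), p(p(c))))  →  m(s(c), p(s(b)), p(c))   [R3 at 3]
6. m(s(c), p(s(b)), p(c))  →  c   [R3 at ε]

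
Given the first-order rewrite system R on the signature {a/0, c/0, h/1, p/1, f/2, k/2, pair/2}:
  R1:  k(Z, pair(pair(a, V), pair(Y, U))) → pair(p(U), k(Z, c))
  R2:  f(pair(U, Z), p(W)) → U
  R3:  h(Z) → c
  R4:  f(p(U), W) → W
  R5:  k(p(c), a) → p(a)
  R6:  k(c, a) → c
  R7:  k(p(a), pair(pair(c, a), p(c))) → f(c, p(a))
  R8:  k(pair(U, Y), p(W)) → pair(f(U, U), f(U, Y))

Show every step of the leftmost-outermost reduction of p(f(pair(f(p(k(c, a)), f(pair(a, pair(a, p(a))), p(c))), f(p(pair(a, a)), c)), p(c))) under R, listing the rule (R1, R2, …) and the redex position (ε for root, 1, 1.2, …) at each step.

p(a)

1. p(f(pair(f(p(k(c, a)), f(pair(a, pair(a, p(a))), p(c))), f(p(pair(a, a)), c)), p(c)))  →  p(f(p(k(c, a)), f(pair(a, pair(a, p(a))), p(c))))   [R2 at 1]
2. p(f(p(k(c, a)), f(pair(a, pair(a, p(a))), p(c))))  →  p(f(pair(a, pair(a, p(a))), p(c)))   [R4 at 1]
3. p(f(pair(a, pair(a, p(a))), p(c)))  →  p(a)   [R2 at 1]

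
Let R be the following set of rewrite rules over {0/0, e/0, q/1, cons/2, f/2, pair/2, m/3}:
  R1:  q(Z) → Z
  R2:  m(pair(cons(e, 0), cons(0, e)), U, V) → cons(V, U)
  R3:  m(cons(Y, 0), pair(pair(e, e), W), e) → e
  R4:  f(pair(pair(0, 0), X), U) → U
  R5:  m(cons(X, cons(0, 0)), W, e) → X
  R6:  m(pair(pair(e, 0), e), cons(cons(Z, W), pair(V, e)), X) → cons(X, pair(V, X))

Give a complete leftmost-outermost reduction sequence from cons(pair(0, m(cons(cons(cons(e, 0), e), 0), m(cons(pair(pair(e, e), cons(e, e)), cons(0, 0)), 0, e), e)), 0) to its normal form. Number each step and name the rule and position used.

1. cons(pair(0, m(cons(cons(cons(e, 0), e), 0), m(cons(pair(pair(e, e), cons(e, e)), cons(0, 0)), 0, e), e)), 0)  →  cons(pair(0, m(cons(cons(cons(e, 0), e), 0), pair(pair(e, e), cons(e, e)), e)), 0)   [R5 at 1.2.2]
2. cons(pair(0, m(cons(cons(cons(e, 0), e), 0), pair(pair(e, e), cons(e, e)), e)), 0)  →  cons(pair(0, e), 0)   [R3 at 1.2]

cons(pair(0, e), 0)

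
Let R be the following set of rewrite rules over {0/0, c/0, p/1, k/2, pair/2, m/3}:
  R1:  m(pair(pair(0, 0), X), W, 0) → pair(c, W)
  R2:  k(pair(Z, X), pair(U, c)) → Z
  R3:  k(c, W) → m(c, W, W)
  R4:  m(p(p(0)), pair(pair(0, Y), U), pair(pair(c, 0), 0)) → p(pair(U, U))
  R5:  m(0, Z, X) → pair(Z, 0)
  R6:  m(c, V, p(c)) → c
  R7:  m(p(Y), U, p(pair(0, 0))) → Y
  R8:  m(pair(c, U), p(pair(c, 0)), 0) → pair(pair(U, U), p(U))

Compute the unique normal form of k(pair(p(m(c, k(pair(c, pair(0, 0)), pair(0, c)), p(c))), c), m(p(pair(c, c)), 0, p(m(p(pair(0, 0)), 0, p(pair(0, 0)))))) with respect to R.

p(c)

1. k(pair(p(m(c, k(pair(c, pair(0, 0)), pair(0, c)), p(c))), c), m(p(pair(c, c)), 0, p(m(p(pair(0, 0)), 0, p(pair(0, 0))))))  →  k(pair(p(c), c), m(p(pair(c, c)), 0, p(m(p(pair(0, 0)), 0, p(pair(0, 0))))))   [R6 at 1.1.1]
2. k(pair(p(c), c), m(p(pair(c, c)), 0, p(m(p(pair(0, 0)), 0, p(pair(0, 0))))))  →  k(pair(p(c), c), m(p(pair(c, c)), 0, p(pair(0, 0))))   [R7 at 2.3.1]
3. k(pair(p(c), c), m(p(pair(c, c)), 0, p(pair(0, 0))))  →  k(pair(p(c), c), pair(c, c))   [R7 at 2]
4. k(pair(p(c), c), pair(c, c))  →  p(c)   [R2 at ε]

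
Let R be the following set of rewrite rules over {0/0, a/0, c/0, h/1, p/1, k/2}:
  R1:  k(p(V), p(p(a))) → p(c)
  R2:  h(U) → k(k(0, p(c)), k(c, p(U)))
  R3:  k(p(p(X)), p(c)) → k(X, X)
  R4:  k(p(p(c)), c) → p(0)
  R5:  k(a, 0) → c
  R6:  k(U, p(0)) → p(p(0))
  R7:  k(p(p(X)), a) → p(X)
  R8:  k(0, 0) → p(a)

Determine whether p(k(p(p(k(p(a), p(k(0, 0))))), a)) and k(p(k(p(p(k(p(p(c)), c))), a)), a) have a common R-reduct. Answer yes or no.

Reduce t₁ = p(k(p(p(k(p(a), p(k(0, 0))))), a)):
1. p(k(p(p(k(p(a), p(k(0, 0))))), a))  →  p(p(k(p(a), p(k(0, 0)))))   [R7 at 1]
2. p(p(k(p(a), p(k(0, 0)))))  →  p(p(k(p(a), p(p(a)))))   [R8 at 1.1.2.1]
3. p(p(k(p(a), p(p(a)))))  →  p(p(p(c)))   [R1 at 1.1]

Reduce t₂ = k(p(k(p(p(k(p(p(c)), c))), a)), a):
1. k(p(k(p(p(k(p(p(c)), c))), a)), a)  →  k(p(p(k(p(p(c)), c))), a)   [R7 at 1.1]
2. k(p(p(k(p(p(c)), c))), a)  →  p(k(p(p(c)), c))   [R7 at ε]
3. p(k(p(p(c)), c))  →  p(p(0))   [R4 at 1]

no — NF(t₁) = p(p(p(c))), NF(t₂) = p(p(0))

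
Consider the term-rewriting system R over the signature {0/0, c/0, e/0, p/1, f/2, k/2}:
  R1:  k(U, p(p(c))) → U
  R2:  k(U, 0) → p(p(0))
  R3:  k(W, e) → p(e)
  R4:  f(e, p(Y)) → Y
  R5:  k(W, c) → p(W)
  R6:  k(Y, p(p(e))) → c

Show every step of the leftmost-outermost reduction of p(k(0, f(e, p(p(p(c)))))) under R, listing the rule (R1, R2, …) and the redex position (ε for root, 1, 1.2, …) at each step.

p(0)

1. p(k(0, f(e, p(p(p(c))))))  →  p(k(0, p(p(c))))   [R4 at 1.2]
2. p(k(0, p(p(c))))  →  p(0)   [R1 at 1]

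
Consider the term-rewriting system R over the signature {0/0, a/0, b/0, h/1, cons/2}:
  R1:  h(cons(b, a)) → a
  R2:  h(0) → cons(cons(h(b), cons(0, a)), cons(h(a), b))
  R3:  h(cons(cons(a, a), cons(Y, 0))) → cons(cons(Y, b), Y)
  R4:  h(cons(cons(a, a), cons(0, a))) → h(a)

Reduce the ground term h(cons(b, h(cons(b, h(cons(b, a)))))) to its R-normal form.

1. h(cons(b, h(cons(b, h(cons(b, a))))))  →  h(cons(b, h(cons(b, a))))   [R1 at 1.2.1.2]
2. h(cons(b, h(cons(b, a))))  →  h(cons(b, a))   [R1 at 1.2]
3. h(cons(b, a))  →  a   [R1 at ε]

a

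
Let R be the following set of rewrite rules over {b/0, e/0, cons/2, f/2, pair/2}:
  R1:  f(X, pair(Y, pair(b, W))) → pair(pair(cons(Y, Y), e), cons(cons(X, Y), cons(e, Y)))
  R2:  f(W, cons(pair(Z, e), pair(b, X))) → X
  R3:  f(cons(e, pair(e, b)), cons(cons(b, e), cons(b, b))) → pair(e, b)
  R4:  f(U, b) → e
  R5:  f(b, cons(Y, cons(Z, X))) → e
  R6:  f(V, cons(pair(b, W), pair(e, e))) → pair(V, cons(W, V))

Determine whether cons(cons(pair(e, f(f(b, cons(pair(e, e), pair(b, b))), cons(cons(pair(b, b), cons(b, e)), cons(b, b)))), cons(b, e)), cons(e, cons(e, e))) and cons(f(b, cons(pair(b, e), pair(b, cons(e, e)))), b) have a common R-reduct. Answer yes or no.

no — NF(t₁) = cons(cons(pair(e, e), cons(b, e)), cons(e, cons(e, e))), NF(t₂) = cons(cons(e, e), b)

Reduce t₁ = cons(cons(pair(e, f(f(b, cons(pair(e, e), pair(b, b))), cons(cons(pair(b, b), cons(b, e)), cons(b, b)))), cons(b, e)), cons(e, cons(e, e))):
1. cons(cons(pair(e, f(f(b, cons(pair(e, e), pair(b, b))), cons(cons(pair(b, b), cons(b, e)), cons(b, b)))), cons(b, e)), cons(e, cons(e, e)))  →  cons(cons(pair(e, f(b, cons(cons(pair(b, b), cons(b, e)), cons(b, b)))), cons(b, e)), cons(e, cons(e, e)))   [R2 at 1.1.2.1]
2. cons(cons(pair(e, f(b, cons(cons(pair(b, b), cons(b, e)), cons(b, b)))), cons(b, e)), cons(e, cons(e, e)))  →  cons(cons(pair(e, e), cons(b, e)), cons(e, cons(e, e)))   [R5 at 1.1.2]

Reduce t₂ = cons(f(b, cons(pair(b, e), pair(b, cons(e, e)))), b):
1. cons(f(b, cons(pair(b, e), pair(b, cons(e, e)))), b)  →  cons(cons(e, e), b)   [R2 at 1]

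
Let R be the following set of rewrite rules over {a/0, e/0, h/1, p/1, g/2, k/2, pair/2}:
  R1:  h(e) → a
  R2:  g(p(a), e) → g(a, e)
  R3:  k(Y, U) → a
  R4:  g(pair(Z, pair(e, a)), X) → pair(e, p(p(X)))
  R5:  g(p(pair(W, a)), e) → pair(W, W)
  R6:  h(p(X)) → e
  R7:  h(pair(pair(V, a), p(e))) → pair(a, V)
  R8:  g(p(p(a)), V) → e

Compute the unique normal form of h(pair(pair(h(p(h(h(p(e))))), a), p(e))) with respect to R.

1. h(pair(pair(h(p(h(h(p(e))))), a), p(e)))  →  pair(a, h(p(h(h(p(e))))))   [R7 at ε]
2. pair(a, h(p(h(h(p(e))))))  →  pair(a, e)   [R6 at 2]

pair(a, e)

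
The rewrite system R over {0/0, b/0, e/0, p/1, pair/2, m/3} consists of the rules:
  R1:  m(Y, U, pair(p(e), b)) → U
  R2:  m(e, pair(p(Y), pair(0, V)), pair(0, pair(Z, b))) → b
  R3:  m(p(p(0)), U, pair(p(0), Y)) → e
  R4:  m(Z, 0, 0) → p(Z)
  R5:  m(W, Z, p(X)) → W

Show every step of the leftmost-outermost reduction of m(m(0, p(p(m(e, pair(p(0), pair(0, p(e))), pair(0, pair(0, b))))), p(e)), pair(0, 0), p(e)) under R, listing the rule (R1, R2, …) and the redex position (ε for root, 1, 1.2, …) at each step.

0

1. m(m(0, p(p(m(e, pair(p(0), pair(0, p(e))), pair(0, pair(0, b))))), p(e)), pair(0, 0), p(e))  →  m(0, p(p(m(e, pair(p(0), pair(0, p(e))), pair(0, pair(0, b))))), p(e))   [R5 at ε]
2. m(0, p(p(m(e, pair(p(0), pair(0, p(e))), pair(0, pair(0, b))))), p(e))  →  0   [R5 at ε]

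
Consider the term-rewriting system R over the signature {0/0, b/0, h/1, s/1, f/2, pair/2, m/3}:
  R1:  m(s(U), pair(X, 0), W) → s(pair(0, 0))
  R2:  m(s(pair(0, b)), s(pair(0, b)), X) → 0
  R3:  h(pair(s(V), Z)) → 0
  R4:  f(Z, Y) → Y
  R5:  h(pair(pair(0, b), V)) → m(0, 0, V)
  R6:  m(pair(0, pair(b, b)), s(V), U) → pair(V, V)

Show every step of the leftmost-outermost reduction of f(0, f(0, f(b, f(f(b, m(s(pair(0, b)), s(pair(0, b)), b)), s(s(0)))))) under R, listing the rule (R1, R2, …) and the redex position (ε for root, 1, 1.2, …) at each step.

s(s(0))

1. f(0, f(0, f(b, f(f(b, m(s(pair(0, b)), s(pair(0, b)), b)), s(s(0))))))  →  f(0, f(b, f(f(b, m(s(pair(0, b)), s(pair(0, b)), b)), s(s(0)))))   [R4 at ε]
2. f(0, f(b, f(f(b, m(s(pair(0, b)), s(pair(0, b)), b)), s(s(0)))))  →  f(b, f(f(b, m(s(pair(0, b)), s(pair(0, b)), b)), s(s(0))))   [R4 at ε]
3. f(b, f(f(b, m(s(pair(0, b)), s(pair(0, b)), b)), s(s(0))))  →  f(f(b, m(s(pair(0, b)), s(pair(0, b)), b)), s(s(0)))   [R4 at ε]
4. f(f(b, m(s(pair(0, b)), s(pair(0, b)), b)), s(s(0)))  →  s(s(0))   [R4 at ε]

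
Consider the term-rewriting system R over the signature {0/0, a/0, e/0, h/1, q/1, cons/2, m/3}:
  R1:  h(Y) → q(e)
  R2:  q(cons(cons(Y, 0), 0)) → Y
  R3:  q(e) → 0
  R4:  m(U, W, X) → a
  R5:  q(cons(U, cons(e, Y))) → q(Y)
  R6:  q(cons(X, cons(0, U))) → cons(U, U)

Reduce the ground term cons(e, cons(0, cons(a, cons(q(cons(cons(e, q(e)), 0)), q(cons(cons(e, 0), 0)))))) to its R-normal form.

1. cons(e, cons(0, cons(a, cons(q(cons(cons(e, q(e)), 0)), q(cons(cons(e, 0), 0))))))  →  cons(e, cons(0, cons(a, cons(q(cons(cons(e, 0), 0)), q(cons(cons(e, 0), 0))))))   [R3 at 2.2.2.1.1.1.2]
2. cons(e, cons(0, cons(a, cons(q(cons(cons(e, 0), 0)), q(cons(cons(e, 0), 0))))))  →  cons(e, cons(0, cons(a, cons(e, q(cons(cons(e, 0), 0))))))   [R2 at 2.2.2.1]
3. cons(e, cons(0, cons(a, cons(e, q(cons(cons(e, 0), 0))))))  →  cons(e, cons(0, cons(a, cons(e, e))))   [R2 at 2.2.2.2]

cons(e, cons(0, cons(a, cons(e, e))))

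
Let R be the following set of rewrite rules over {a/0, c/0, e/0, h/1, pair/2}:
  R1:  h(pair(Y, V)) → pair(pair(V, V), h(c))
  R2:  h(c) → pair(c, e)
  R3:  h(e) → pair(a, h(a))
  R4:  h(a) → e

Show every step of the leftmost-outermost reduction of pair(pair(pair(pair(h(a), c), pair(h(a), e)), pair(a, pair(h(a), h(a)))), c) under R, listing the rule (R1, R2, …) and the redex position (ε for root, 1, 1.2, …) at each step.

pair(pair(pair(pair(e, c), pair(e, e)), pair(a, pair(e, e))), c)

1. pair(pair(pair(pair(h(a), c), pair(h(a), e)), pair(a, pair(h(a), h(a)))), c)  →  pair(pair(pair(pair(e, c), pair(h(a), e)), pair(a, pair(h(a), h(a)))), c)   [R4 at 1.1.1.1]
2. pair(pair(pair(pair(e, c), pair(h(a), e)), pair(a, pair(h(a), h(a)))), c)  →  pair(pair(pair(pair(e, c), pair(e, e)), pair(a, pair(h(a), h(a)))), c)   [R4 at 1.1.2.1]
3. pair(pair(pair(pair(e, c), pair(e, e)), pair(a, pair(h(a), h(a)))), c)  →  pair(pair(pair(pair(e, c), pair(e, e)), pair(a, pair(e, h(a)))), c)   [R4 at 1.2.2.1]
4. pair(pair(pair(pair(e, c), pair(e, e)), pair(a, pair(e, h(a)))), c)  →  pair(pair(pair(pair(e, c), pair(e, e)), pair(a, pair(e, e))), c)   [R4 at 1.2.2.2]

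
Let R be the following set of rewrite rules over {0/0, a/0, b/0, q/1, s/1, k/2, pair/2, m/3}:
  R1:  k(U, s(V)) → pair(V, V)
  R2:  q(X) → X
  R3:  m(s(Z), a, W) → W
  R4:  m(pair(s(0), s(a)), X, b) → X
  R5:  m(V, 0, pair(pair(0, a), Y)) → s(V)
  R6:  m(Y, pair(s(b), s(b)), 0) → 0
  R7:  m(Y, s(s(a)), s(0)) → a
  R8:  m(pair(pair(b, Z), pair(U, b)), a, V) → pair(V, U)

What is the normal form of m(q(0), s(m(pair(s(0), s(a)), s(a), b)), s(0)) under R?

a

1. m(q(0), s(m(pair(s(0), s(a)), s(a), b)), s(0))  →  m(0, s(m(pair(s(0), s(a)), s(a), b)), s(0))   [R2 at 1]
2. m(0, s(m(pair(s(0), s(a)), s(a), b)), s(0))  →  m(0, s(s(a)), s(0))   [R4 at 2.1]
3. m(0, s(s(a)), s(0))  →  a   [R7 at ε]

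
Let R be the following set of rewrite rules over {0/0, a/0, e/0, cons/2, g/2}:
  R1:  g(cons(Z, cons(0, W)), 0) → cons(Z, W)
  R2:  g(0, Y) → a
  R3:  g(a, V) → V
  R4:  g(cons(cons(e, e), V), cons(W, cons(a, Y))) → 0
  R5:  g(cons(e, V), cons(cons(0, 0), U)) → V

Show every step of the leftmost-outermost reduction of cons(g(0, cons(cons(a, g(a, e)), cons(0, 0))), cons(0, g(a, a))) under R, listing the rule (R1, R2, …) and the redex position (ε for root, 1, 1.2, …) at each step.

cons(a, cons(0, a))

1. cons(g(0, cons(cons(a, g(a, e)), cons(0, 0))), cons(0, g(a, a)))  →  cons(a, cons(0, g(a, a)))   [R2 at 1]
2. cons(a, cons(0, g(a, a)))  →  cons(a, cons(0, a))   [R3 at 2.2]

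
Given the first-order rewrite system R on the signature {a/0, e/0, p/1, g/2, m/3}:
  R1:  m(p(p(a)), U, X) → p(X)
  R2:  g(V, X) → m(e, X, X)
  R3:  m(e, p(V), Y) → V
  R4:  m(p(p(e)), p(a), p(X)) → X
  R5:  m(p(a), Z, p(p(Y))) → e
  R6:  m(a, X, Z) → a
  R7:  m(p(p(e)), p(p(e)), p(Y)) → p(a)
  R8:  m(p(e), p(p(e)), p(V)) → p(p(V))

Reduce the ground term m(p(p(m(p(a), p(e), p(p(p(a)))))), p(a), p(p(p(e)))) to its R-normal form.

1. m(p(p(m(p(a), p(e), p(p(p(a)))))), p(a), p(p(p(e))))  →  m(p(p(e)), p(a), p(p(p(e))))   [R5 at 1.1.1]
2. m(p(p(e)), p(a), p(p(p(e))))  →  p(p(e))   [R4 at ε]

p(p(e))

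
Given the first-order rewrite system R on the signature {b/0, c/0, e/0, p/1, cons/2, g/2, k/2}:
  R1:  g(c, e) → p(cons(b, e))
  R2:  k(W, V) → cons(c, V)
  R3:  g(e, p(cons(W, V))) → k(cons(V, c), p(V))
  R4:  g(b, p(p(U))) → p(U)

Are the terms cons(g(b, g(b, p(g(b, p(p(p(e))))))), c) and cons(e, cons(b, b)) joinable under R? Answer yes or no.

Reduce t₁ = cons(g(b, g(b, p(g(b, p(p(p(e))))))), c):
1. cons(g(b, g(b, p(g(b, p(p(p(e))))))), c)  →  cons(g(b, g(b, p(p(p(e))))), c)   [R4 at 1.2.2.1]
2. cons(g(b, g(b, p(p(p(e))))), c)  →  cons(g(b, p(p(e))), c)   [R4 at 1.2]
3. cons(g(b, p(p(e))), c)  →  cons(p(e), c)   [R4 at 1]

Reduce t₂ = cons(e, cons(b, b)):

no — NF(t₁) = cons(p(e), c), NF(t₂) = cons(e, cons(b, b))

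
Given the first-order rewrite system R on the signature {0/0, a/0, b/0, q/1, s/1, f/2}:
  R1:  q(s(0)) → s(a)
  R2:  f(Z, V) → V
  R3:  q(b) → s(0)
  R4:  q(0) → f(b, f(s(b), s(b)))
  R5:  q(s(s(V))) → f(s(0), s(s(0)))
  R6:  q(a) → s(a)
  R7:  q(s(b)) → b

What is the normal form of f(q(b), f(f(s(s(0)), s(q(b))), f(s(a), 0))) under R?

1. f(q(b), f(f(s(s(0)), s(q(b))), f(s(a), 0)))  →  f(f(s(s(0)), s(q(b))), f(s(a), 0))   [R2 at ε]
2. f(f(s(s(0)), s(q(b))), f(s(a), 0))  →  f(s(a), 0)   [R2 at ε]
3. f(s(a), 0)  →  0   [R2 at ε]

0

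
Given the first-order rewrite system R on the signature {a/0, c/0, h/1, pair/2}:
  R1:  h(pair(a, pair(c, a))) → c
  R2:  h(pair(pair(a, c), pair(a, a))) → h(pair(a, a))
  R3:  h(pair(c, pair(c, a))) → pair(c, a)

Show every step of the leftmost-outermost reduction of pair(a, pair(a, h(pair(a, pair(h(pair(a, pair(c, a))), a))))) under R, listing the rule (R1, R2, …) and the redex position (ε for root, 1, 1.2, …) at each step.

1. pair(a, pair(a, h(pair(a, pair(h(pair(a, pair(c, a))), a)))))  →  pair(a, pair(a, h(pair(a, pair(c, a)))))   [R1 at 2.2.1.2.1]
2. pair(a, pair(a, h(pair(a, pair(c, a)))))  →  pair(a, pair(a, c))   [R1 at 2.2]

pair(a, pair(a, c))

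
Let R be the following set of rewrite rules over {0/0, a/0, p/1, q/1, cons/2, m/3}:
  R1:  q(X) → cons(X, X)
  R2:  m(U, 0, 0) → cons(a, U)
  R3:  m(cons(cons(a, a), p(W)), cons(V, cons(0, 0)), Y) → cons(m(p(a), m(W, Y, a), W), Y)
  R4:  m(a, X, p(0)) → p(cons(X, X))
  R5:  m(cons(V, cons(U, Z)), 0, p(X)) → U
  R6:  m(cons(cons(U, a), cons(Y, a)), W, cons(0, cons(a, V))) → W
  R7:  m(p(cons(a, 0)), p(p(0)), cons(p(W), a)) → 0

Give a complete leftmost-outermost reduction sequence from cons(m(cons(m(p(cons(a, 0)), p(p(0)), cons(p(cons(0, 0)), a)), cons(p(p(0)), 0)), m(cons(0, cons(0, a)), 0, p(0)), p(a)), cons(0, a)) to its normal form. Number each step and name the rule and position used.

cons(p(p(0)), cons(0, a))

1. cons(m(cons(m(p(cons(a, 0)), p(p(0)), cons(p(cons(0, 0)), a)), cons(p(p(0)), 0)), m(cons(0, cons(0, a)), 0, p(0)), p(a)), cons(0, a))  →  cons(m(cons(0, cons(p(p(0)), 0)), m(cons(0, cons(0, a)), 0, p(0)), p(a)), cons(0, a))   [R7 at 1.1.1]
2. cons(m(cons(0, cons(p(p(0)), 0)), m(cons(0, cons(0, a)), 0, p(0)), p(a)), cons(0, a))  →  cons(m(cons(0, cons(p(p(0)), 0)), 0, p(a)), cons(0, a))   [R5 at 1.2]
3. cons(m(cons(0, cons(p(p(0)), 0)), 0, p(a)), cons(0, a))  →  cons(p(p(0)), cons(0, a))   [R5 at 1]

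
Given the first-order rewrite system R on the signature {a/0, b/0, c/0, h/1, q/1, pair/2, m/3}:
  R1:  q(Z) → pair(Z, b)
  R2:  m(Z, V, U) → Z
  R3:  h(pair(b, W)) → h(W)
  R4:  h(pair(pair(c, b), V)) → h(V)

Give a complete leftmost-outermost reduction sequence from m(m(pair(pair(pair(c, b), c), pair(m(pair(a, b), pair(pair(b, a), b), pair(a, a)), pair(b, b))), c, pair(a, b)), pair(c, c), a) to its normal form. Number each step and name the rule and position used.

pair(pair(pair(c, b), c), pair(pair(a, b), pair(b, b)))

1. m(m(pair(pair(pair(c, b), c), pair(m(pair(a, b), pair(pair(b, a), b), pair(a, a)), pair(b, b))), c, pair(a, b)), pair(c, c), a)  →  m(pair(pair(pair(c, b), c), pair(m(pair(a, b), pair(pair(b, a), b), pair(a, a)), pair(b, b))), c, pair(a, b))   [R2 at ε]
2. m(pair(pair(pair(c, b), c), pair(m(pair(a, b), pair(pair(b, a), b), pair(a, a)), pair(b, b))), c, pair(a, b))  →  pair(pair(pair(c, b), c), pair(m(pair(a, b), pair(pair(b, a), b), pair(a, a)), pair(b, b)))   [R2 at ε]
3. pair(pair(pair(c, b), c), pair(m(pair(a, b), pair(pair(b, a), b), pair(a, a)), pair(b, b)))  →  pair(pair(pair(c, b), c), pair(pair(a, b), pair(b, b)))   [R2 at 2.1]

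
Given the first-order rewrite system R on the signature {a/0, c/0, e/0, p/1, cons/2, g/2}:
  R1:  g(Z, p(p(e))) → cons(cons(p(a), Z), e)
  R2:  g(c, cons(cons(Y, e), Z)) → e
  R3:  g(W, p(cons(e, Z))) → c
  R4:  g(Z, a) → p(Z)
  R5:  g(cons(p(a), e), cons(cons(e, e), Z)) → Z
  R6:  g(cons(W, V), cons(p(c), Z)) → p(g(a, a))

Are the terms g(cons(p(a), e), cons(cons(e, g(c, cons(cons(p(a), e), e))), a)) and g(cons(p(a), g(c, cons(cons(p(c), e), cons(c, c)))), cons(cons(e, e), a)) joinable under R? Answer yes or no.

yes — NF(t₁) = a, NF(t₂) = a

Reduce t₁ = g(cons(p(a), e), cons(cons(e, g(c, cons(cons(p(a), e), e))), a)):
1. g(cons(p(a), e), cons(cons(e, g(c, cons(cons(p(a), e), e))), a))  →  g(cons(p(a), e), cons(cons(e, e), a))   [R2 at 2.1.2]
2. g(cons(p(a), e), cons(cons(e, e), a))  →  a   [R5 at ε]

Reduce t₂ = g(cons(p(a), g(c, cons(cons(p(c), e), cons(c, c)))), cons(cons(e, e), a)):
1. g(cons(p(a), g(c, cons(cons(p(c), e), cons(c, c)))), cons(cons(e, e), a))  →  g(cons(p(a), e), cons(cons(e, e), a))   [R2 at 1.2]
2. g(cons(p(a), e), cons(cons(e, e), a))  →  a   [R5 at ε]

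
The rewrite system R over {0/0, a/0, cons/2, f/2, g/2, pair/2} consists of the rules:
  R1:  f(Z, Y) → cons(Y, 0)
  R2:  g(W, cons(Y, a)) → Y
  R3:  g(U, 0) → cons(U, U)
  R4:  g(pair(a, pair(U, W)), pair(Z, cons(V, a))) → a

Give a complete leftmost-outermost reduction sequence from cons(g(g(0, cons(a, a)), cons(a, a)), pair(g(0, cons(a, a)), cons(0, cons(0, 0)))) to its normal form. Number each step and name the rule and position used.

1. cons(g(g(0, cons(a, a)), cons(a, a)), pair(g(0, cons(a, a)), cons(0, cons(0, 0))))  →  cons(a, pair(g(0, cons(a, a)), cons(0, cons(0, 0))))   [R2 at 1]
2. cons(a, pair(g(0, cons(a, a)), cons(0, cons(0, 0))))  →  cons(a, pair(a, cons(0, cons(0, 0))))   [R2 at 2.1]

cons(a, pair(a, cons(0, cons(0, 0))))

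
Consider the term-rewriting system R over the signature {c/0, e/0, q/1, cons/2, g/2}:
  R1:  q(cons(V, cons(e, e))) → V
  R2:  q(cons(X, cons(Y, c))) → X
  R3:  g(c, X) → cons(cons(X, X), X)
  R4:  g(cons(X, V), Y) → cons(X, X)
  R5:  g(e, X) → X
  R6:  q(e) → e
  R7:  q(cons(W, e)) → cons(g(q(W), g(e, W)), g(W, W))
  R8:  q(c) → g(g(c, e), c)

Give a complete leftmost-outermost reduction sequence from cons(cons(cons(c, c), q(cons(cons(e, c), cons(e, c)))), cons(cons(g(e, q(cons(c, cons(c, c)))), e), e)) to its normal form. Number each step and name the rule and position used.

cons(cons(cons(c, c), cons(e, c)), cons(cons(c, e), e))

1. cons(cons(cons(c, c), q(cons(cons(e, c), cons(e, c)))), cons(cons(g(e, q(cons(c, cons(c, c)))), e), e))  →  cons(cons(cons(c, c), cons(e, c)), cons(cons(g(e, q(cons(c, cons(c, c)))), e), e))   [R2 at 1.2]
2. cons(cons(cons(c, c), cons(e, c)), cons(cons(g(e, q(cons(c, cons(c, c)))), e), e))  →  cons(cons(cons(c, c), cons(e, c)), cons(cons(q(cons(c, cons(c, c))), e), e))   [R5 at 2.1.1]
3. cons(cons(cons(c, c), cons(e, c)), cons(cons(q(cons(c, cons(c, c))), e), e))  →  cons(cons(cons(c, c), cons(e, c)), cons(cons(c, e), e))   [R2 at 2.1.1]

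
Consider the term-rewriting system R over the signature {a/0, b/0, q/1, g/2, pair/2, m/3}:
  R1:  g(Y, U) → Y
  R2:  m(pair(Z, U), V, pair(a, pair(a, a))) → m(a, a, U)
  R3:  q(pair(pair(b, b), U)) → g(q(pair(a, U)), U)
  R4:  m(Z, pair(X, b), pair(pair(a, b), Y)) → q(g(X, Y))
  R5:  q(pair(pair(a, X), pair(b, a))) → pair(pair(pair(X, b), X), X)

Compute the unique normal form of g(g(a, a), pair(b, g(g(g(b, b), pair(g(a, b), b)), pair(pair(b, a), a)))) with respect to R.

a

1. g(g(a, a), pair(b, g(g(g(b, b), pair(g(a, b), b)), pair(pair(b, a), a))))  →  g(a, a)   [R1 at ε]
2. g(a, a)  →  a   [R1 at ε]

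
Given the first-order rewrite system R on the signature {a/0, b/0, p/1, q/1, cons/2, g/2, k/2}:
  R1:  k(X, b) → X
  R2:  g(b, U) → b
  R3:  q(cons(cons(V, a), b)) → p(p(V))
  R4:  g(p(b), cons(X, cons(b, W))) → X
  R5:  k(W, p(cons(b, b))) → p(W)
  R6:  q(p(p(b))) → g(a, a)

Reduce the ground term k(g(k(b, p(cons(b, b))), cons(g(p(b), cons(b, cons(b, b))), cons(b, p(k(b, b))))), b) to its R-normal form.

b

1. k(g(k(b, p(cons(b, b))), cons(g(p(b), cons(b, cons(b, b))), cons(b, p(k(b, b))))), b)  →  g(k(b, p(cons(b, b))), cons(g(p(b), cons(b, cons(b, b))), cons(b, p(k(b, b)))))   [R1 at ε]
2. g(k(b, p(cons(b, b))), cons(g(p(b), cons(b, cons(b, b))), cons(b, p(k(b, b)))))  →  g(p(b), cons(g(p(b), cons(b, cons(b, b))), cons(b, p(k(b, b)))))   [R5 at 1]
3. g(p(b), cons(g(p(b), cons(b, cons(b, b))), cons(b, p(k(b, b)))))  →  g(p(b), cons(b, cons(b, b)))   [R4 at ε]
4. g(p(b), cons(b, cons(b, b)))  →  b   [R4 at ε]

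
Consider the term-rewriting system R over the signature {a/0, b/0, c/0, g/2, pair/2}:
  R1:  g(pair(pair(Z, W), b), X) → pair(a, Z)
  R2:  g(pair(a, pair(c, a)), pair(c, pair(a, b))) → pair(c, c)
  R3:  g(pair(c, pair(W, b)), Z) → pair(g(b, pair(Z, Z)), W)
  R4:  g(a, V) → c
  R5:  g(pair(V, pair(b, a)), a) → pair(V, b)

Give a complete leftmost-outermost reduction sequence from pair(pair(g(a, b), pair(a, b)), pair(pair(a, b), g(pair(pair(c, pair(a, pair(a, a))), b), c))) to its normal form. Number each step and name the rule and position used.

pair(pair(c, pair(a, b)), pair(pair(a, b), pair(a, c)))

1. pair(pair(g(a, b), pair(a, b)), pair(pair(a, b), g(pair(pair(c, pair(a, pair(a, a))), b), c)))  →  pair(pair(c, pair(a, b)), pair(pair(a, b), g(pair(pair(c, pair(a, pair(a, a))), b), c)))   [R4 at 1.1]
2. pair(pair(c, pair(a, b)), pair(pair(a, b), g(pair(pair(c, pair(a, pair(a, a))), b), c)))  →  pair(pair(c, pair(a, b)), pair(pair(a, b), pair(a, c)))   [R1 at 2.2]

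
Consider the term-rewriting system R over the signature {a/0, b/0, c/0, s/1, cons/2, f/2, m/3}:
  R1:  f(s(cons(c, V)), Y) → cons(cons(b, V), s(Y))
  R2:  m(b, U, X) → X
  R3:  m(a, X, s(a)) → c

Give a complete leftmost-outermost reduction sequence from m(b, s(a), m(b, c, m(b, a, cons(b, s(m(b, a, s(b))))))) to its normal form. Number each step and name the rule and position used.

1. m(b, s(a), m(b, c, m(b, a, cons(b, s(m(b, a, s(b)))))))  →  m(b, c, m(b, a, cons(b, s(m(b, a, s(b))))))   [R2 at ε]
2. m(b, c, m(b, a, cons(b, s(m(b, a, s(b))))))  →  m(b, a, cons(b, s(m(b, a, s(b)))))   [R2 at ε]
3. m(b, a, cons(b, s(m(b, a, s(b)))))  →  cons(b, s(m(b, a, s(b))))   [R2 at ε]
4. cons(b, s(m(b, a, s(b))))  →  cons(b, s(s(b)))   [R2 at 2.1]

cons(b, s(s(b)))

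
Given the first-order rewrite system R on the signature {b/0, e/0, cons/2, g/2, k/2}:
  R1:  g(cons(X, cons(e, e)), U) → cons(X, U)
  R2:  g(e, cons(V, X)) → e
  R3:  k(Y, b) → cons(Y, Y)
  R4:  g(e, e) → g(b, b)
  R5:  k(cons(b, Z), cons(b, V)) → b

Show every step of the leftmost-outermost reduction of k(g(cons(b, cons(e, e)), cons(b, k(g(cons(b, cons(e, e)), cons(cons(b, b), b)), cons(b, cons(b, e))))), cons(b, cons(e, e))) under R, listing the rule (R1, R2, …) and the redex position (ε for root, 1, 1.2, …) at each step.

b

1. k(g(cons(b, cons(e, e)), cons(b, k(g(cons(b, cons(e, e)), cons(cons(b, b), b)), cons(b, cons(b, e))))), cons(b, cons(e, e)))  →  k(cons(b, cons(b, k(g(cons(b, cons(e, e)), cons(cons(b, b), b)), cons(b, cons(b, e))))), cons(b, cons(e, e)))   [R1 at 1]
2. k(cons(b, cons(b, k(g(cons(b, cons(e, e)), cons(cons(b, b), b)), cons(b, cons(b, e))))), cons(b, cons(e, e)))  →  b   [R5 at ε]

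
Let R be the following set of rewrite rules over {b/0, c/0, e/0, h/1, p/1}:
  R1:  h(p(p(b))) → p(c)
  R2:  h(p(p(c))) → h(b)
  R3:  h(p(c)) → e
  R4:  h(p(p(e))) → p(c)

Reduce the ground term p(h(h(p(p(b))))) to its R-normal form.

p(e)

1. p(h(h(p(p(b)))))  →  p(h(p(c)))   [R1 at 1.1]
2. p(h(p(c)))  →  p(e)   [R3 at 1]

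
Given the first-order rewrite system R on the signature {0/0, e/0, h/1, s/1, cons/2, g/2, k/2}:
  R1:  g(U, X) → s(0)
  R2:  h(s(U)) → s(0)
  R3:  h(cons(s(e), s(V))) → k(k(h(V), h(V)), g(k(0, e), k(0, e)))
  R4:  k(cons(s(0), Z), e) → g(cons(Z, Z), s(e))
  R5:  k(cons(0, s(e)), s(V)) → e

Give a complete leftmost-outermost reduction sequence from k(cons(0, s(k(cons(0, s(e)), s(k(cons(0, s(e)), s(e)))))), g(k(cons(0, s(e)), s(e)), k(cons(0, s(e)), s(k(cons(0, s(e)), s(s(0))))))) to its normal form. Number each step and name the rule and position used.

1. k(cons(0, s(k(cons(0, s(e)), s(k(cons(0, s(e)), s(e)))))), g(k(cons(0, s(e)), s(e)), k(cons(0, s(e)), s(k(cons(0, s(e)), s(s(0)))))))  →  k(cons(0, s(e)), g(k(cons(0, s(e)), s(e)), k(cons(0, s(e)), s(k(cons(0, s(e)), s(s(0)))))))   [R5 at 1.2.1]
2. k(cons(0, s(e)), g(k(cons(0, s(e)), s(e)), k(cons(0, s(e)), s(k(cons(0, s(e)), s(s(0)))))))  →  k(cons(0, s(e)), s(0))   [R1 at 2]
3. k(cons(0, s(e)), s(0))  →  e   [R5 at ε]

e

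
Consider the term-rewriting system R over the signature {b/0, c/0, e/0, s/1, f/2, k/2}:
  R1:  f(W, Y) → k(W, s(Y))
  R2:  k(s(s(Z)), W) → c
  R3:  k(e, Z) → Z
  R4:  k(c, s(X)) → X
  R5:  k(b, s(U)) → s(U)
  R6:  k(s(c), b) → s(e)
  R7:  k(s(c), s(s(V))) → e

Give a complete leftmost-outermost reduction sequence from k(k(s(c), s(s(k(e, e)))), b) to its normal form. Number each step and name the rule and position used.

1. k(k(s(c), s(s(k(e, e)))), b)  →  k(e, b)   [R7 at 1]
2. k(e, b)  →  b   [R3 at ε]

b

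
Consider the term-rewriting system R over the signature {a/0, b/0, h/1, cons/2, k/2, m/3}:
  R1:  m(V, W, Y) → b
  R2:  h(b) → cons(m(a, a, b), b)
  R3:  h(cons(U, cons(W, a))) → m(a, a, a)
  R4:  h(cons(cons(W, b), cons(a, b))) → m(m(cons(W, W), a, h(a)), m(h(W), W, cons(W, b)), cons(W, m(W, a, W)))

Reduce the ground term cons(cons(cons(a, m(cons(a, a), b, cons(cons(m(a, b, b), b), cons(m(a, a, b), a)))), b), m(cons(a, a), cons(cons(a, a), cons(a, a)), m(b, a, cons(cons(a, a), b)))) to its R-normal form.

cons(cons(cons(a, b), b), b)

1. cons(cons(cons(a, m(cons(a, a), b, cons(cons(m(a, b, b), b), cons(m(a, a, b), a)))), b), m(cons(a, a), cons(cons(a, a), cons(a, a)), m(b, a, cons(cons(a, a), b))))  →  cons(cons(cons(a, b), b), m(cons(a, a), cons(cons(a, a), cons(a, a)), m(b, a, cons(cons(a, a), b))))   [R1 at 1.1.2]
2. cons(cons(cons(a, b), b), m(cons(a, a), cons(cons(a, a), cons(a, a)), m(b, a, cons(cons(a, a), b))))  →  cons(cons(cons(a, b), b), b)   [R1 at 2]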